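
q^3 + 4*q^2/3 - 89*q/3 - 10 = (q - 5)*(q + 1/3)*(q + 6)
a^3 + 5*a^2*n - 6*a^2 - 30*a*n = a*(a - 6)*(a + 5*n)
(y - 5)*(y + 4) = y^2 - y - 20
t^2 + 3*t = t*(t + 3)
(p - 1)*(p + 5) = p^2 + 4*p - 5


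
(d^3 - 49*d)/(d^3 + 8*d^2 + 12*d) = (d^2 - 49)/(d^2 + 8*d + 12)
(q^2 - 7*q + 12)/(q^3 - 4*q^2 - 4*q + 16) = (q - 3)/(q^2 - 4)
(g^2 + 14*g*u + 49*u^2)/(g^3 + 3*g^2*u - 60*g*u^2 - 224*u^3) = (-g - 7*u)/(-g^2 + 4*g*u + 32*u^2)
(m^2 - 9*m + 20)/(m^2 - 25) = (m - 4)/(m + 5)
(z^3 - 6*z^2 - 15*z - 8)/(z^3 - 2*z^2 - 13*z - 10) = (z^2 - 7*z - 8)/(z^2 - 3*z - 10)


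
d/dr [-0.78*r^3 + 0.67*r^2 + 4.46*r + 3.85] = -2.34*r^2 + 1.34*r + 4.46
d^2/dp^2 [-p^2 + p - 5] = -2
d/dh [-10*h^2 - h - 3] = -20*h - 1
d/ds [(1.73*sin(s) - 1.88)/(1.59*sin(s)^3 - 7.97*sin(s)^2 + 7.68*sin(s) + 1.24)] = (-5.5014*sin(s)^3 + 22.7557*sin(s)^2 - 29.9672*sin(s) + 16.5836)*cos(s)/(2.5281*sin(s)^6 - 25.3446*sin(s)^5 + 87.9433*sin(s)^4 - 118.476*sin(s)^3 + 39.2168*sin(s)^2 + 19.0464*sin(s) + 1.5376)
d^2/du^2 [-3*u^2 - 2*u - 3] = -6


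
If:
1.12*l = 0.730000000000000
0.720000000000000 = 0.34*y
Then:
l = 0.65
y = 2.12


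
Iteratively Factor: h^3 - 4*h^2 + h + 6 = (h - 2)*(h^2 - 2*h - 3) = (h - 3)*(h - 2)*(h + 1)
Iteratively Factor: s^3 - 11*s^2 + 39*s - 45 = (s - 5)*(s^2 - 6*s + 9) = (s - 5)*(s - 3)*(s - 3)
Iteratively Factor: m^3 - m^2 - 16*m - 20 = (m + 2)*(m^2 - 3*m - 10) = (m - 5)*(m + 2)*(m + 2)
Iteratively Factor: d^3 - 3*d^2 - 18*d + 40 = (d - 5)*(d^2 + 2*d - 8) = (d - 5)*(d - 2)*(d + 4)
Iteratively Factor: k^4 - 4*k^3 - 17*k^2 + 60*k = (k - 3)*(k^3 - k^2 - 20*k) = k*(k - 3)*(k^2 - k - 20) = k*(k - 3)*(k + 4)*(k - 5)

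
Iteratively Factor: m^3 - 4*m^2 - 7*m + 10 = (m - 5)*(m^2 + m - 2) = (m - 5)*(m - 1)*(m + 2)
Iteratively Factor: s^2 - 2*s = (s - 2)*(s)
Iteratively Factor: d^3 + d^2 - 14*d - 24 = (d + 2)*(d^2 - d - 12) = (d + 2)*(d + 3)*(d - 4)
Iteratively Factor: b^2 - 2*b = (b - 2)*(b)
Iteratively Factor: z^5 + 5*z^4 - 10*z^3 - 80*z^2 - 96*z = (z + 2)*(z^4 + 3*z^3 - 16*z^2 - 48*z) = (z + 2)*(z + 4)*(z^3 - z^2 - 12*z) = (z + 2)*(z + 3)*(z + 4)*(z^2 - 4*z) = z*(z + 2)*(z + 3)*(z + 4)*(z - 4)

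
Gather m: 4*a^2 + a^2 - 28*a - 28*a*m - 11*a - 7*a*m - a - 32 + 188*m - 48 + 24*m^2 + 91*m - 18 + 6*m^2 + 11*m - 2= 5*a^2 - 40*a + 30*m^2 + m*(290 - 35*a) - 100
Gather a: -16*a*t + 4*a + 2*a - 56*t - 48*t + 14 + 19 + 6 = a*(6 - 16*t) - 104*t + 39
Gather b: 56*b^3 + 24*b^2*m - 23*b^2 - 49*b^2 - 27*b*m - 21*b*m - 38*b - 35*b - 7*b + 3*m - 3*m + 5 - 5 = 56*b^3 + b^2*(24*m - 72) + b*(-48*m - 80)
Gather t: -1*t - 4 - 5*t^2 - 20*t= -5*t^2 - 21*t - 4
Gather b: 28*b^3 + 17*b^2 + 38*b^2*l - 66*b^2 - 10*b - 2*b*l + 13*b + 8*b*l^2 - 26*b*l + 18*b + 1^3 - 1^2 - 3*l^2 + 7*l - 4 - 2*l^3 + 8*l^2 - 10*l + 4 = 28*b^3 + b^2*(38*l - 49) + b*(8*l^2 - 28*l + 21) - 2*l^3 + 5*l^2 - 3*l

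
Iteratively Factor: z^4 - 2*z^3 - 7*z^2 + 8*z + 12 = (z + 1)*(z^3 - 3*z^2 - 4*z + 12) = (z + 1)*(z + 2)*(z^2 - 5*z + 6) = (z - 2)*(z + 1)*(z + 2)*(z - 3)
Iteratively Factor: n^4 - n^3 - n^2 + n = (n)*(n^3 - n^2 - n + 1) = n*(n - 1)*(n^2 - 1) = n*(n - 1)*(n + 1)*(n - 1)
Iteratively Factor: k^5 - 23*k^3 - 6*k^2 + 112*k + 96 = (k - 3)*(k^4 + 3*k^3 - 14*k^2 - 48*k - 32) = (k - 4)*(k - 3)*(k^3 + 7*k^2 + 14*k + 8) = (k - 4)*(k - 3)*(k + 1)*(k^2 + 6*k + 8) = (k - 4)*(k - 3)*(k + 1)*(k + 2)*(k + 4)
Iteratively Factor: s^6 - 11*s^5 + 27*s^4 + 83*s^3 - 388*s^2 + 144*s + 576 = (s - 3)*(s^5 - 8*s^4 + 3*s^3 + 92*s^2 - 112*s - 192) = (s - 4)*(s - 3)*(s^4 - 4*s^3 - 13*s^2 + 40*s + 48) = (s - 4)*(s - 3)*(s + 1)*(s^3 - 5*s^2 - 8*s + 48) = (s - 4)^2*(s - 3)*(s + 1)*(s^2 - s - 12) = (s - 4)^2*(s - 3)*(s + 1)*(s + 3)*(s - 4)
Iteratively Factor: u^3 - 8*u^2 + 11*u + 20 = (u - 5)*(u^2 - 3*u - 4) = (u - 5)*(u + 1)*(u - 4)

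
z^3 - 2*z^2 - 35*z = z*(z - 7)*(z + 5)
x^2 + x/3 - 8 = (x - 8/3)*(x + 3)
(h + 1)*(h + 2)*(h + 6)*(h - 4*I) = h^4 + 9*h^3 - 4*I*h^3 + 20*h^2 - 36*I*h^2 + 12*h - 80*I*h - 48*I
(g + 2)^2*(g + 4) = g^3 + 8*g^2 + 20*g + 16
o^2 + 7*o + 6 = (o + 1)*(o + 6)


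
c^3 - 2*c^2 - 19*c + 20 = (c - 5)*(c - 1)*(c + 4)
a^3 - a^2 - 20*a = a*(a - 5)*(a + 4)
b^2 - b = b*(b - 1)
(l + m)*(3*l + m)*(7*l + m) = 21*l^3 + 31*l^2*m + 11*l*m^2 + m^3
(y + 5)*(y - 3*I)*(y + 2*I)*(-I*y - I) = -I*y^4 - y^3 - 6*I*y^3 - 6*y^2 - 11*I*y^2 - 5*y - 36*I*y - 30*I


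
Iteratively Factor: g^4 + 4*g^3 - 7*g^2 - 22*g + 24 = (g - 1)*(g^3 + 5*g^2 - 2*g - 24) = (g - 1)*(g + 4)*(g^2 + g - 6) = (g - 2)*(g - 1)*(g + 4)*(g + 3)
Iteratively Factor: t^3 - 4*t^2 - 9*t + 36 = (t + 3)*(t^2 - 7*t + 12) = (t - 4)*(t + 3)*(t - 3)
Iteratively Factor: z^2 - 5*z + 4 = (z - 4)*(z - 1)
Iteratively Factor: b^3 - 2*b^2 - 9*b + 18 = (b + 3)*(b^2 - 5*b + 6) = (b - 2)*(b + 3)*(b - 3)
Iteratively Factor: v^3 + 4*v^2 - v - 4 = (v - 1)*(v^2 + 5*v + 4) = (v - 1)*(v + 4)*(v + 1)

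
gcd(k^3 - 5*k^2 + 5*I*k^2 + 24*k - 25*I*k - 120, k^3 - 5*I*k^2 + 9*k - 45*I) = k - 3*I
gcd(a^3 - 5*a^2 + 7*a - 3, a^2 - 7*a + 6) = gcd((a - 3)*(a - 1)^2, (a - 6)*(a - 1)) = a - 1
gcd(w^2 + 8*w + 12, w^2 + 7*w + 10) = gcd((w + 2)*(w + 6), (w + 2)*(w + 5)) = w + 2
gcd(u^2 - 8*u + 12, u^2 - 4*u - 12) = u - 6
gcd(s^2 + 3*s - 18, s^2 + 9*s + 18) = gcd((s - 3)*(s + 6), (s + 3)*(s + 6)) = s + 6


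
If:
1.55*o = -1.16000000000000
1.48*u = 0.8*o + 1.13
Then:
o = -0.75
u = 0.36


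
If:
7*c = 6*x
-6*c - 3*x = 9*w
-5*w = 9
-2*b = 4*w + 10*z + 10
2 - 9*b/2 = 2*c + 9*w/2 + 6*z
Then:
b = 7951/3135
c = 162/95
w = -9/5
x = 189/95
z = -2468/3135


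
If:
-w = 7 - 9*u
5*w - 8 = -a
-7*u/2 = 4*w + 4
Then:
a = 1237/79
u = 48/79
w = -121/79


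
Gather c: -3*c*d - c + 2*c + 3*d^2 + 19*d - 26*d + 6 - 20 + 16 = c*(1 - 3*d) + 3*d^2 - 7*d + 2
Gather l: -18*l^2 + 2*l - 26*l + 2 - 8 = -18*l^2 - 24*l - 6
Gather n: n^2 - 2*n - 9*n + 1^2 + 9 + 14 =n^2 - 11*n + 24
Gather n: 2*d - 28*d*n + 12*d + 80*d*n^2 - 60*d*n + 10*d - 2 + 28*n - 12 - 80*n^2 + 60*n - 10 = 24*d + n^2*(80*d - 80) + n*(88 - 88*d) - 24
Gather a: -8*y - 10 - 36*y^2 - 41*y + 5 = -36*y^2 - 49*y - 5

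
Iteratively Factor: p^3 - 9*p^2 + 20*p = (p - 5)*(p^2 - 4*p) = (p - 5)*(p - 4)*(p)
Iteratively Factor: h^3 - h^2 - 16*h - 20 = (h + 2)*(h^2 - 3*h - 10) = (h - 5)*(h + 2)*(h + 2)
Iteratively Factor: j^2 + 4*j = (j)*(j + 4)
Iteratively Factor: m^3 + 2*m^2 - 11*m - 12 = (m + 4)*(m^2 - 2*m - 3) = (m + 1)*(m + 4)*(m - 3)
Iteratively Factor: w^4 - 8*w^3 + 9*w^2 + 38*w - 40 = (w - 4)*(w^3 - 4*w^2 - 7*w + 10) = (w - 5)*(w - 4)*(w^2 + w - 2) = (w - 5)*(w - 4)*(w - 1)*(w + 2)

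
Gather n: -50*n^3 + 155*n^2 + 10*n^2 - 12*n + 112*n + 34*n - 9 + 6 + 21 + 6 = -50*n^3 + 165*n^2 + 134*n + 24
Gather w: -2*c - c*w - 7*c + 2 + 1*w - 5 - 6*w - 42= -9*c + w*(-c - 5) - 45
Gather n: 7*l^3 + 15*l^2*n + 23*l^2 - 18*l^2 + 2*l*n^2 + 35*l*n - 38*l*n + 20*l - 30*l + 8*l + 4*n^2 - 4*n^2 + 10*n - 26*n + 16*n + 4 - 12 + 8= 7*l^3 + 5*l^2 + 2*l*n^2 - 2*l + n*(15*l^2 - 3*l)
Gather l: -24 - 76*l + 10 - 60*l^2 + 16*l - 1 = -60*l^2 - 60*l - 15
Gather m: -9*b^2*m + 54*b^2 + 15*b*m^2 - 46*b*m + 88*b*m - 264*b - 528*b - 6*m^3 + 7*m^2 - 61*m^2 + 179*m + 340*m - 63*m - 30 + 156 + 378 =54*b^2 - 792*b - 6*m^3 + m^2*(15*b - 54) + m*(-9*b^2 + 42*b + 456) + 504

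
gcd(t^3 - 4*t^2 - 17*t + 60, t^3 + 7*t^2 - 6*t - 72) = t^2 + t - 12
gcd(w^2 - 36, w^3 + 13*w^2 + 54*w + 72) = w + 6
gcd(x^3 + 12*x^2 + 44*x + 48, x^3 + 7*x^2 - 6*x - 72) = x^2 + 10*x + 24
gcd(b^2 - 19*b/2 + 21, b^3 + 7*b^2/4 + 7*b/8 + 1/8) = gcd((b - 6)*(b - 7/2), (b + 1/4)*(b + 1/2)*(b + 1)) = 1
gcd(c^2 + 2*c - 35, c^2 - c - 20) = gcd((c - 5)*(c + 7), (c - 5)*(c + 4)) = c - 5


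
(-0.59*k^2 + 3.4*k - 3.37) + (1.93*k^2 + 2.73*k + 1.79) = 1.34*k^2 + 6.13*k - 1.58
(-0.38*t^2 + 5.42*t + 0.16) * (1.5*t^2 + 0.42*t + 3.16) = -0.57*t^4 + 7.9704*t^3 + 1.3156*t^2 + 17.1944*t + 0.5056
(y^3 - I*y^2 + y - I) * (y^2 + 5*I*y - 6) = y^5 + 4*I*y^4 + 10*I*y^2 - y + 6*I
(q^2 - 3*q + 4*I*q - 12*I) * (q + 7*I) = q^3 - 3*q^2 + 11*I*q^2 - 28*q - 33*I*q + 84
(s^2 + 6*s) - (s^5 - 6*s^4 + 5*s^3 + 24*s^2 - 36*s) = -s^5 + 6*s^4 - 5*s^3 - 23*s^2 + 42*s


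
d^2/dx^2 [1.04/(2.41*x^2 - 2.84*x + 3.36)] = (-12.080848*x^2 + 14.236352*x + 1.04*(4.82*x - 2.84)*(9.64*x - 5.68) - 16.843008)/(2.41*x^2 - 2.84*x + 3.36)^3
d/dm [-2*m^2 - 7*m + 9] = -4*m - 7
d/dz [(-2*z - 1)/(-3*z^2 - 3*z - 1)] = (6*z^2 + 6*z - 3*(2*z + 1)^2 + 2)/(3*z^2 + 3*z + 1)^2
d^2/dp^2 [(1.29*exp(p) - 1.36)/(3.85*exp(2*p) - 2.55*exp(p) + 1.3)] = (19.121025*exp(4*p) - 67.969825*exp(3*p) + 1.3167*exp(2*p) + 22.66015*exp(p) - 2.3283)*exp(p)/(57.066625*exp(6*p) - 113.392125*exp(5*p) + 132.911625*exp(4*p) - 93.157875*exp(3*p) + 44.87925*exp(2*p) - 12.9285*exp(p) + 2.197)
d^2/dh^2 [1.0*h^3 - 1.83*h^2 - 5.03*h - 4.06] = 6.0*h - 3.66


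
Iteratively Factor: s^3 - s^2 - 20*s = (s)*(s^2 - s - 20) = s*(s + 4)*(s - 5)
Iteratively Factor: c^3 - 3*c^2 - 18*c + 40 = (c - 5)*(c^2 + 2*c - 8) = (c - 5)*(c + 4)*(c - 2)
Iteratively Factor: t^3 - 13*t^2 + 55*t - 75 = (t - 3)*(t^2 - 10*t + 25) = (t - 5)*(t - 3)*(t - 5)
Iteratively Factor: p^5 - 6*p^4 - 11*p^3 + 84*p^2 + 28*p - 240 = (p + 2)*(p^4 - 8*p^3 + 5*p^2 + 74*p - 120) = (p - 4)*(p + 2)*(p^3 - 4*p^2 - 11*p + 30) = (p - 4)*(p + 2)*(p + 3)*(p^2 - 7*p + 10) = (p - 5)*(p - 4)*(p + 2)*(p + 3)*(p - 2)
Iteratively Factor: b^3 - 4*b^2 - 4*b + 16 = (b - 4)*(b^2 - 4) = (b - 4)*(b + 2)*(b - 2)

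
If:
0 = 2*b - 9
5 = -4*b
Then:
No Solution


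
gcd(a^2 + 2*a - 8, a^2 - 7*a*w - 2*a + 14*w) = a - 2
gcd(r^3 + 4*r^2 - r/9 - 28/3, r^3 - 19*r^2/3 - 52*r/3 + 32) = r^2 + 5*r/3 - 4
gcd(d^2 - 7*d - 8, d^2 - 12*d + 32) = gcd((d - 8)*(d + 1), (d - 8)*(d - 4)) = d - 8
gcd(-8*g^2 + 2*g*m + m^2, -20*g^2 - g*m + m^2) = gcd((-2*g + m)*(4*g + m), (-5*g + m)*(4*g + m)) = 4*g + m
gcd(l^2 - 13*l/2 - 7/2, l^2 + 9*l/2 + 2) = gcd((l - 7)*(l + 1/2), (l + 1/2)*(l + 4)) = l + 1/2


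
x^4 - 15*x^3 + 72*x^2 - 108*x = x*(x - 6)^2*(x - 3)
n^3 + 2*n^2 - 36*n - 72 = (n - 6)*(n + 2)*(n + 6)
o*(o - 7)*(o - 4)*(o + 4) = o^4 - 7*o^3 - 16*o^2 + 112*o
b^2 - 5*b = b*(b - 5)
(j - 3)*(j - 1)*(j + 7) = j^3 + 3*j^2 - 25*j + 21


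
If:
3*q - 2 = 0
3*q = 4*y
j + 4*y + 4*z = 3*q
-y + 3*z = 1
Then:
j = -2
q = 2/3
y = 1/2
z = 1/2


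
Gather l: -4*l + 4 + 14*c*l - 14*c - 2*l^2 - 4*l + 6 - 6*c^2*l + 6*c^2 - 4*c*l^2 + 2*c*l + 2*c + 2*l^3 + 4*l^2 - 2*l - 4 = 6*c^2 - 12*c + 2*l^3 + l^2*(2 - 4*c) + l*(-6*c^2 + 16*c - 10) + 6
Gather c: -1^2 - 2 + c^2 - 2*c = c^2 - 2*c - 3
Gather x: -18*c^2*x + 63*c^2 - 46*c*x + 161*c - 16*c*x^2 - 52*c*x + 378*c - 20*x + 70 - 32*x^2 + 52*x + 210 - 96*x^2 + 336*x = 63*c^2 + 539*c + x^2*(-16*c - 128) + x*(-18*c^2 - 98*c + 368) + 280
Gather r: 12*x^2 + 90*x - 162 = 12*x^2 + 90*x - 162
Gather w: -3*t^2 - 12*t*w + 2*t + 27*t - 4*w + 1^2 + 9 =-3*t^2 + 29*t + w*(-12*t - 4) + 10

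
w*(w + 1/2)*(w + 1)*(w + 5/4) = w^4 + 11*w^3/4 + 19*w^2/8 + 5*w/8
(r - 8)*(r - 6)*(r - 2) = r^3 - 16*r^2 + 76*r - 96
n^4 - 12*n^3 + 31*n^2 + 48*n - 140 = (n - 7)*(n - 5)*(n - 2)*(n + 2)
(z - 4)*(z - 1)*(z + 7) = z^3 + 2*z^2 - 31*z + 28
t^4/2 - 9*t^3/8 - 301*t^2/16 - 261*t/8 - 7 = (t/2 + 1)*(t - 8)*(t + 1/4)*(t + 7/2)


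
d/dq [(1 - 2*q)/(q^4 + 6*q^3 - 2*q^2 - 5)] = 2*(-q^4 - 6*q^3 + 2*q^2 + q*(2*q - 1)*(2*q^2 + 9*q - 2) + 5)/(q^4 + 6*q^3 - 2*q^2 - 5)^2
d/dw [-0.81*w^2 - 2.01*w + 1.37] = -1.62*w - 2.01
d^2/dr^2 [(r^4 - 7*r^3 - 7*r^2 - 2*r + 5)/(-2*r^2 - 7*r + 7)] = 2*(-4*r^6 - 42*r^5 - 105*r^4 + 743*r^3 - 1089*r^2 + 903*r + 126)/(8*r^6 + 84*r^5 + 210*r^4 - 245*r^3 - 735*r^2 + 1029*r - 343)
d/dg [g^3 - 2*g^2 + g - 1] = 3*g^2 - 4*g + 1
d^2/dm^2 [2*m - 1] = 0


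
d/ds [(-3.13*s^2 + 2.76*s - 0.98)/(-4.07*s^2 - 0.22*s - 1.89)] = (11.9218*s^2 + 3.8542*s - 5.432)/(16.5649*s^4 + 1.7908*s^3 + 15.433*s^2 + 0.8316*s + 3.5721)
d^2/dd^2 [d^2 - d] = 2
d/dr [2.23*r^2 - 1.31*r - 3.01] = 4.46*r - 1.31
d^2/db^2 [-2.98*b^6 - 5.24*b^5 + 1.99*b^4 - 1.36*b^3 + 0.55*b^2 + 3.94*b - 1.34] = -89.4*b^4 - 104.8*b^3 + 23.88*b^2 - 8.16*b + 1.1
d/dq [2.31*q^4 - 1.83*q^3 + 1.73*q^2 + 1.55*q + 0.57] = 9.24*q^3 - 5.49*q^2 + 3.46*q + 1.55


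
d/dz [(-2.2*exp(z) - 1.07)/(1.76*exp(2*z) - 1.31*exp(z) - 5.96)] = (3.872*exp(2*z) + 3.7664*exp(z) + 11.7103)*exp(z)/(3.0976*exp(4*z) - 4.6112*exp(3*z) - 19.2631*exp(2*z) + 15.6152*exp(z) + 35.5216)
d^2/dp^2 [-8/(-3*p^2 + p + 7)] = 16*(9*p^2 - 3*p - (6*p - 1)^2 - 21)/(-3*p^2 + p + 7)^3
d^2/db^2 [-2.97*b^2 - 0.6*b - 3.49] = -5.94000000000000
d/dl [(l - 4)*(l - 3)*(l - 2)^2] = 4*l^3 - 33*l^2 + 88*l - 76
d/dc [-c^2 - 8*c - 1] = -2*c - 8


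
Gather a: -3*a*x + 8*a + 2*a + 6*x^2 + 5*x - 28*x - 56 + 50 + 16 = a*(10 - 3*x) + 6*x^2 - 23*x + 10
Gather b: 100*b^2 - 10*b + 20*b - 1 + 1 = 100*b^2 + 10*b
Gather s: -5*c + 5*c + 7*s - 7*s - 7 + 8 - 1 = 0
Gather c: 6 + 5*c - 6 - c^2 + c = -c^2 + 6*c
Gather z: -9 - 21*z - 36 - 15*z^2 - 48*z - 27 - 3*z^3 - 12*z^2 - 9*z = -3*z^3 - 27*z^2 - 78*z - 72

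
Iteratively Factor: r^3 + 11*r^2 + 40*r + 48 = (r + 3)*(r^2 + 8*r + 16) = (r + 3)*(r + 4)*(r + 4)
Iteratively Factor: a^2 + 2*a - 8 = (a - 2)*(a + 4)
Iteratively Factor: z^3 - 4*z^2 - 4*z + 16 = (z + 2)*(z^2 - 6*z + 8) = (z - 4)*(z + 2)*(z - 2)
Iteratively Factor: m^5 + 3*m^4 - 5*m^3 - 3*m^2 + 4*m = (m - 1)*(m^4 + 4*m^3 - m^2 - 4*m) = (m - 1)*(m + 1)*(m^3 + 3*m^2 - 4*m) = (m - 1)*(m + 1)*(m + 4)*(m^2 - m) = m*(m - 1)*(m + 1)*(m + 4)*(m - 1)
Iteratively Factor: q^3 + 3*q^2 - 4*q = (q - 1)*(q^2 + 4*q) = (q - 1)*(q + 4)*(q)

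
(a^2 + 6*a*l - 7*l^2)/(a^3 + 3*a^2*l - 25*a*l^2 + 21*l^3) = 1/(a - 3*l)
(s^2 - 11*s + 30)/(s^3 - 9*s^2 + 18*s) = (s - 5)/(s*(s - 3))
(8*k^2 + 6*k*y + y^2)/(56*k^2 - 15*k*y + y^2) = (8*k^2 + 6*k*y + y^2)/(56*k^2 - 15*k*y + y^2)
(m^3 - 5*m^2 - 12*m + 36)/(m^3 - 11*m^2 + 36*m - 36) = (m + 3)/(m - 3)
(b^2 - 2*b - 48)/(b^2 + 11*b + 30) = (b - 8)/(b + 5)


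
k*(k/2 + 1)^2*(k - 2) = k^4/4 + k^3/2 - k^2 - 2*k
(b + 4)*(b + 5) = b^2 + 9*b + 20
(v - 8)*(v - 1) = v^2 - 9*v + 8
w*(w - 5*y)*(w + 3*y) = w^3 - 2*w^2*y - 15*w*y^2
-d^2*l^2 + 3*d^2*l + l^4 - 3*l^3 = l*(-d + l)*(d + l)*(l - 3)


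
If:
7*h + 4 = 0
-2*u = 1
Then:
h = -4/7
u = -1/2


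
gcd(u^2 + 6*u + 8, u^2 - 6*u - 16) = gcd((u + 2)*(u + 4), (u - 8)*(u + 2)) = u + 2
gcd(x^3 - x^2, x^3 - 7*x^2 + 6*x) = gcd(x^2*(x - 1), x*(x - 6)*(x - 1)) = x^2 - x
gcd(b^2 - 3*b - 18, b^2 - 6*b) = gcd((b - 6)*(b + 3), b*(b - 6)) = b - 6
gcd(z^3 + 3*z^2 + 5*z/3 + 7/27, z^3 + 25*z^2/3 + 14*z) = z + 7/3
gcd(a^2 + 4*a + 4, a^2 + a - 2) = a + 2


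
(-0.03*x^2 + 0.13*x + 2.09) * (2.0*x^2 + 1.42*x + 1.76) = -0.06*x^4 + 0.2174*x^3 + 4.3118*x^2 + 3.1966*x + 3.6784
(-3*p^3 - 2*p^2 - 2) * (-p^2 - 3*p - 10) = 3*p^5 + 11*p^4 + 36*p^3 + 22*p^2 + 6*p + 20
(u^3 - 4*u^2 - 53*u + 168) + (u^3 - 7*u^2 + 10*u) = 2*u^3 - 11*u^2 - 43*u + 168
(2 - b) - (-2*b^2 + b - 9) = 2*b^2 - 2*b + 11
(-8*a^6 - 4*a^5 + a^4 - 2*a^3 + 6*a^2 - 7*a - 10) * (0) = 0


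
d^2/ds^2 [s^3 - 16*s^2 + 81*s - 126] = 6*s - 32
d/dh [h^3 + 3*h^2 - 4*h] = 3*h^2 + 6*h - 4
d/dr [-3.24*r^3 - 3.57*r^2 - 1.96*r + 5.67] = -9.72*r^2 - 7.14*r - 1.96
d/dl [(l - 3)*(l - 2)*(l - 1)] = 3*l^2 - 12*l + 11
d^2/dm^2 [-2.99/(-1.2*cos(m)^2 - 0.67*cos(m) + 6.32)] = (-17.2224*(1 - cos(m)^2)^2 - 7.21188*cos(m)^3 - 100.658051*cos(m)^2 + 1.762904*cos(m) + 65.259142)/(1.2*cos(m)^2 + 0.67*cos(m) - 6.32)^3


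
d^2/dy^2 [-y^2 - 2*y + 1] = -2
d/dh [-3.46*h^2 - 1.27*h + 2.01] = -6.92*h - 1.27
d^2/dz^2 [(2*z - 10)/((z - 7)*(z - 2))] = 4*(z^3 - 15*z^2 + 93*z - 209)/(z^6 - 27*z^5 + 285*z^4 - 1485*z^3 + 3990*z^2 - 5292*z + 2744)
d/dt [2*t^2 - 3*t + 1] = 4*t - 3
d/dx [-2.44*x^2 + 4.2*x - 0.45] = 4.2 - 4.88*x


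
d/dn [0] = 0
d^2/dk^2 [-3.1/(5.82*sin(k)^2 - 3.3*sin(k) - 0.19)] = (-420.01776*sin(k)^4 + 178.6158*sin(k)^3 + 582.55572*sin(k)^2 - 355.2879*sin(k) + 74.37396)/(-5.82*sin(k)^2 + 3.3*sin(k) + 0.19)^3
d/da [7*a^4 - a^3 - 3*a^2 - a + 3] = 28*a^3 - 3*a^2 - 6*a - 1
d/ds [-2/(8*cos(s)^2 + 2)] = -4*sin(2*s)/(2*cos(2*s) + 3)^2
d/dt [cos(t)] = -sin(t)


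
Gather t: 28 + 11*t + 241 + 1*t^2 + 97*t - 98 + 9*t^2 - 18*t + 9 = 10*t^2 + 90*t + 180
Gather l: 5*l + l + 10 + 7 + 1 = 6*l + 18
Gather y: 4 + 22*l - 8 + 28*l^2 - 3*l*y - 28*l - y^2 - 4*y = 28*l^2 - 6*l - y^2 + y*(-3*l - 4) - 4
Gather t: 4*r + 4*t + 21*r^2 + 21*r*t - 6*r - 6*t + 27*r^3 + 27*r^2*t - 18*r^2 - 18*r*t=27*r^3 + 3*r^2 - 2*r + t*(27*r^2 + 3*r - 2)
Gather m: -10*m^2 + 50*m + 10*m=-10*m^2 + 60*m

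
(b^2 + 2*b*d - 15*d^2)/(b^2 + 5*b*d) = (b - 3*d)/b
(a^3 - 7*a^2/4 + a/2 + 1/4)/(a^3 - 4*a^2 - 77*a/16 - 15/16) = 4*(a^2 - 2*a + 1)/(4*a^2 - 17*a - 15)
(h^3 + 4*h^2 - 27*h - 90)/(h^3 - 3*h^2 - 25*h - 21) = (h^2 + h - 30)/(h^2 - 6*h - 7)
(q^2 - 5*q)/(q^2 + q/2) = 2*(q - 5)/(2*q + 1)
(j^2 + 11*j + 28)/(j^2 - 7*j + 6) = (j^2 + 11*j + 28)/(j^2 - 7*j + 6)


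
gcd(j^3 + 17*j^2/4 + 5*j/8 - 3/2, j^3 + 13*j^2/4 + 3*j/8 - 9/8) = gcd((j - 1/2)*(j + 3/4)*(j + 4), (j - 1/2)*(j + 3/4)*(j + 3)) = j^2 + j/4 - 3/8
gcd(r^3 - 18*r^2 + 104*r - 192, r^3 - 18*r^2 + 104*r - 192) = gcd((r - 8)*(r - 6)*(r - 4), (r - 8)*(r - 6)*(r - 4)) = r^3 - 18*r^2 + 104*r - 192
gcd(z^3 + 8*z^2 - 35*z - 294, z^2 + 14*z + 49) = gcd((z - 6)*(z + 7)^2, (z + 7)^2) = z^2 + 14*z + 49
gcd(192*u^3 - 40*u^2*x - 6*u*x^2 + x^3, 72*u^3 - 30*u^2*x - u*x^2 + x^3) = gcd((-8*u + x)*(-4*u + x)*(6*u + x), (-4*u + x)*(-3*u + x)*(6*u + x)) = -24*u^2 + 2*u*x + x^2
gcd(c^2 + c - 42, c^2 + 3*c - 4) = 1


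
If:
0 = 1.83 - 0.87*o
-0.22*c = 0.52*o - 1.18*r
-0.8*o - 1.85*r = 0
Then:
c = -9.85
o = 2.10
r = -0.91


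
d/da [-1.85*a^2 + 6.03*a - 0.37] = 6.03 - 3.7*a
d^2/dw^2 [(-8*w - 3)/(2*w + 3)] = 72/(2*w + 3)^3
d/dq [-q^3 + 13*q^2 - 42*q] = -3*q^2 + 26*q - 42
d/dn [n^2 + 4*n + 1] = 2*n + 4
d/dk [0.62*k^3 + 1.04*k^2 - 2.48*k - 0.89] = 1.86*k^2 + 2.08*k - 2.48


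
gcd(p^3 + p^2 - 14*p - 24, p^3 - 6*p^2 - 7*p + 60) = p^2 - p - 12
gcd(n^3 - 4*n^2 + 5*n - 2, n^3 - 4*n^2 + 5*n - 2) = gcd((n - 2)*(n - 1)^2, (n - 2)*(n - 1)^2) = n^3 - 4*n^2 + 5*n - 2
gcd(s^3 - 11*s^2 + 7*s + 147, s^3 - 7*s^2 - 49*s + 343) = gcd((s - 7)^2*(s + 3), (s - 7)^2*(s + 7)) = s^2 - 14*s + 49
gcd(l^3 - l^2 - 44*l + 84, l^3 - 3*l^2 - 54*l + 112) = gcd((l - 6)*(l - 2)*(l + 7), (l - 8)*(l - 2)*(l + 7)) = l^2 + 5*l - 14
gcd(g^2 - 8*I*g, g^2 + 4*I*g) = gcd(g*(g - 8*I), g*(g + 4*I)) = g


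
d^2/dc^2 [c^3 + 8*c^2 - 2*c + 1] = 6*c + 16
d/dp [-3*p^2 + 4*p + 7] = 4 - 6*p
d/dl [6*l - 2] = 6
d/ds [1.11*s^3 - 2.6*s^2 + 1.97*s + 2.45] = 3.33*s^2 - 5.2*s + 1.97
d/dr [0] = 0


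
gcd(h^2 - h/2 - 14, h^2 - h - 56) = 1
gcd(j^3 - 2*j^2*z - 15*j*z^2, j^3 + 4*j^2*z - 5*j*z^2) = j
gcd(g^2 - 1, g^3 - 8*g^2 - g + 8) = g^2 - 1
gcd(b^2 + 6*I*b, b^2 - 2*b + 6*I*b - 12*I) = b + 6*I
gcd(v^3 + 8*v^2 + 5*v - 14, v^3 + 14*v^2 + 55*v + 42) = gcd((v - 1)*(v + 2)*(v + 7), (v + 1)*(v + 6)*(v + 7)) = v + 7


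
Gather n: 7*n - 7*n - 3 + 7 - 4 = 0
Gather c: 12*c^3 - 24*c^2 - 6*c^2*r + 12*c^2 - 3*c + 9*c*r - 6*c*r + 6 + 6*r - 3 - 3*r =12*c^3 + c^2*(-6*r - 12) + c*(3*r - 3) + 3*r + 3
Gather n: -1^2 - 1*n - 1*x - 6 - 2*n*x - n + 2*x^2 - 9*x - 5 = n*(-2*x - 2) + 2*x^2 - 10*x - 12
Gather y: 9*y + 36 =9*y + 36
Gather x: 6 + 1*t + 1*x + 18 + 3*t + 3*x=4*t + 4*x + 24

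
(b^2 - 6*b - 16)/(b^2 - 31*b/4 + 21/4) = 4*(b^2 - 6*b - 16)/(4*b^2 - 31*b + 21)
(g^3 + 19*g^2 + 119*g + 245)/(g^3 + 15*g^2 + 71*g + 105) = (g + 7)/(g + 3)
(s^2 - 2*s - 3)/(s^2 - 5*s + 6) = (s + 1)/(s - 2)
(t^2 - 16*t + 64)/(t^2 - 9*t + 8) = (t - 8)/(t - 1)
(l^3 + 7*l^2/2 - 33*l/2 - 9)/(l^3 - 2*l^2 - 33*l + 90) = (l + 1/2)/(l - 5)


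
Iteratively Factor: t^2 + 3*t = (t)*(t + 3)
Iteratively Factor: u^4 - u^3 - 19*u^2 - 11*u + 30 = (u - 1)*(u^3 - 19*u - 30) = (u - 5)*(u - 1)*(u^2 + 5*u + 6) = (u - 5)*(u - 1)*(u + 3)*(u + 2)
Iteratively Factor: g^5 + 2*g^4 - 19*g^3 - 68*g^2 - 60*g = (g + 2)*(g^4 - 19*g^2 - 30*g) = (g - 5)*(g + 2)*(g^3 + 5*g^2 + 6*g) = g*(g - 5)*(g + 2)*(g^2 + 5*g + 6) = g*(g - 5)*(g + 2)*(g + 3)*(g + 2)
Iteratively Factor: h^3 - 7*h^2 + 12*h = (h - 3)*(h^2 - 4*h) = h*(h - 3)*(h - 4)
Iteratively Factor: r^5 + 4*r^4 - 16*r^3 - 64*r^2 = (r)*(r^4 + 4*r^3 - 16*r^2 - 64*r) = r*(r - 4)*(r^3 + 8*r^2 + 16*r) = r*(r - 4)*(r + 4)*(r^2 + 4*r) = r*(r - 4)*(r + 4)^2*(r)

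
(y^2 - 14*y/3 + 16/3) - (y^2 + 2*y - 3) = 25/3 - 20*y/3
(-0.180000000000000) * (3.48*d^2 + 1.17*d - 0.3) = -0.6264*d^2 - 0.2106*d + 0.054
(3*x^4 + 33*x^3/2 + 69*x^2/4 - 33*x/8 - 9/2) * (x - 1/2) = 3*x^5 + 15*x^4 + 9*x^3 - 51*x^2/4 - 39*x/16 + 9/4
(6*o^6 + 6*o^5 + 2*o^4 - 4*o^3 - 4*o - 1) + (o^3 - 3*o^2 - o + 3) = 6*o^6 + 6*o^5 + 2*o^4 - 3*o^3 - 3*o^2 - 5*o + 2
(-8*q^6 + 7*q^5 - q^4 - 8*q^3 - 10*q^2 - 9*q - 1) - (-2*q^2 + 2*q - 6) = -8*q^6 + 7*q^5 - q^4 - 8*q^3 - 8*q^2 - 11*q + 5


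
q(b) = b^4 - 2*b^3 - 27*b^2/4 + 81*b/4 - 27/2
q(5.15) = 342.02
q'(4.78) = 255.49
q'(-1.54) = 12.20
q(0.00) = -13.50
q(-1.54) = -47.76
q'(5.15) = 337.95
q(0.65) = -3.56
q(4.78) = 232.69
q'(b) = 4*b^3 - 6*b^2 - 27*b/2 + 81/4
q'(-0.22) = 22.89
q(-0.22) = -18.26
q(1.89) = -0.08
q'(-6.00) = -978.75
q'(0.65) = 10.04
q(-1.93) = -49.47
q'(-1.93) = -4.80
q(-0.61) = -27.77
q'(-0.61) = 25.34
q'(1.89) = 0.31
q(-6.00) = 1350.00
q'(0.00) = 20.25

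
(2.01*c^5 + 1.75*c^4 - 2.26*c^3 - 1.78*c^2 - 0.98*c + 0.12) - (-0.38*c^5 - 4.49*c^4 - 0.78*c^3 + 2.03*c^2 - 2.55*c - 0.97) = 2.39*c^5 + 6.24*c^4 - 1.48*c^3 - 3.81*c^2 + 1.57*c + 1.09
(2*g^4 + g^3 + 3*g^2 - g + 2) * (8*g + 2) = 16*g^5 + 12*g^4 + 26*g^3 - 2*g^2 + 14*g + 4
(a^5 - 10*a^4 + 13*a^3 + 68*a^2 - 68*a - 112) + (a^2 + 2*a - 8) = a^5 - 10*a^4 + 13*a^3 + 69*a^2 - 66*a - 120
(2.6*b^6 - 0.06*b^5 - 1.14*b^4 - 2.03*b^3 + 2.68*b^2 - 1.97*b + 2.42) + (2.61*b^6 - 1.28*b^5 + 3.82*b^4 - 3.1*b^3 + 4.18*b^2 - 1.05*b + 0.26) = 5.21*b^6 - 1.34*b^5 + 2.68*b^4 - 5.13*b^3 + 6.86*b^2 - 3.02*b + 2.68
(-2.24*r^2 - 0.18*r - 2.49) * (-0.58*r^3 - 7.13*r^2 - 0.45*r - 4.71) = 1.2992*r^5 + 16.0756*r^4 + 3.7356*r^3 + 28.3851*r^2 + 1.9683*r + 11.7279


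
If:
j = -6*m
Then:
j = -6*m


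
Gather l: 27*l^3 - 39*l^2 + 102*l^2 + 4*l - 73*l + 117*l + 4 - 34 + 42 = 27*l^3 + 63*l^2 + 48*l + 12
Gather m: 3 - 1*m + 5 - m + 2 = 10 - 2*m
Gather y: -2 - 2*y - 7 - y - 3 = -3*y - 12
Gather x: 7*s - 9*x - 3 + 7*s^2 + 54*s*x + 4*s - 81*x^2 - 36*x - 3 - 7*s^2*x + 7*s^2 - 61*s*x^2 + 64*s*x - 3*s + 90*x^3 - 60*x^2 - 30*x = 14*s^2 + 8*s + 90*x^3 + x^2*(-61*s - 141) + x*(-7*s^2 + 118*s - 75) - 6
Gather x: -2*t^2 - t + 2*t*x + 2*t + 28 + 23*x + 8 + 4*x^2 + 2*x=-2*t^2 + t + 4*x^2 + x*(2*t + 25) + 36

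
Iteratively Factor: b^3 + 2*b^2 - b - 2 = (b + 1)*(b^2 + b - 2) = (b + 1)*(b + 2)*(b - 1)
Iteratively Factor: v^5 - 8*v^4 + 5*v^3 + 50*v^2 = (v)*(v^4 - 8*v^3 + 5*v^2 + 50*v) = v*(v - 5)*(v^3 - 3*v^2 - 10*v) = v^2*(v - 5)*(v^2 - 3*v - 10) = v^2*(v - 5)*(v + 2)*(v - 5)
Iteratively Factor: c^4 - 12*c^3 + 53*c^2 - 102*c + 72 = (c - 2)*(c^3 - 10*c^2 + 33*c - 36) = (c - 3)*(c - 2)*(c^2 - 7*c + 12) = (c - 4)*(c - 3)*(c - 2)*(c - 3)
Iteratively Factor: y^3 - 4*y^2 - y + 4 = (y - 1)*(y^2 - 3*y - 4) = (y - 1)*(y + 1)*(y - 4)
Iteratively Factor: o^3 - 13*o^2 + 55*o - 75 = (o - 5)*(o^2 - 8*o + 15) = (o - 5)^2*(o - 3)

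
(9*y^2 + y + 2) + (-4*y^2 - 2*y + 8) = 5*y^2 - y + 10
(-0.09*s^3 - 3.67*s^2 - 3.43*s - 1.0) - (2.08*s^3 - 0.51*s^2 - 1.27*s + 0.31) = -2.17*s^3 - 3.16*s^2 - 2.16*s - 1.31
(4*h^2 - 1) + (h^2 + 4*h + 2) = 5*h^2 + 4*h + 1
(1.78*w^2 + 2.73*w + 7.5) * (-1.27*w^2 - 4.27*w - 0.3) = -2.2606*w^4 - 11.0677*w^3 - 21.7161*w^2 - 32.844*w - 2.25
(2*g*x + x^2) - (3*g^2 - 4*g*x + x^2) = -3*g^2 + 6*g*x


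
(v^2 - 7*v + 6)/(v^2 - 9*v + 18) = (v - 1)/(v - 3)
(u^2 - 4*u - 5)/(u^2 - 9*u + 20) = (u + 1)/(u - 4)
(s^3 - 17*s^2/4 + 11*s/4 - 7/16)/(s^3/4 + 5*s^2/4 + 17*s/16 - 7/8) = (8*s^2 - 30*s + 7)/(2*s^2 + 11*s + 14)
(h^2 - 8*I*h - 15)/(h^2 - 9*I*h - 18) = (h - 5*I)/(h - 6*I)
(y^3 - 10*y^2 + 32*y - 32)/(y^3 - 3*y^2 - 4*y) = (y^2 - 6*y + 8)/(y*(y + 1))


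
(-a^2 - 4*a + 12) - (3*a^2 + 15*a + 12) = -4*a^2 - 19*a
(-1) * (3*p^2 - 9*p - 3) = -3*p^2 + 9*p + 3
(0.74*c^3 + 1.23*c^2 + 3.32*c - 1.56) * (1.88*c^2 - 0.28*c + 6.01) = 1.3912*c^5 + 2.1052*c^4 + 10.3446*c^3 + 3.5299*c^2 + 20.39*c - 9.3756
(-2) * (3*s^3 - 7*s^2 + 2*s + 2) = -6*s^3 + 14*s^2 - 4*s - 4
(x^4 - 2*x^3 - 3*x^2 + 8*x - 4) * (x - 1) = x^5 - 3*x^4 - x^3 + 11*x^2 - 12*x + 4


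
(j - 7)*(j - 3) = j^2 - 10*j + 21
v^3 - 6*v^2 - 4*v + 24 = (v - 6)*(v - 2)*(v + 2)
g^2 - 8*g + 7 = (g - 7)*(g - 1)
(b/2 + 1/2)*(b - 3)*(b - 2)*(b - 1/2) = b^4/2 - 9*b^3/4 + 3*b^2/2 + 11*b/4 - 3/2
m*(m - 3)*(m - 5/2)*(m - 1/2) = m^4 - 6*m^3 + 41*m^2/4 - 15*m/4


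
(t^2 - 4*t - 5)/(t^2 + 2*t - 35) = (t + 1)/(t + 7)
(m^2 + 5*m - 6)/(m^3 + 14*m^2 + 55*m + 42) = (m - 1)/(m^2 + 8*m + 7)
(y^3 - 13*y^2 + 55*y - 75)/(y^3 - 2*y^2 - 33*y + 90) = (y - 5)/(y + 6)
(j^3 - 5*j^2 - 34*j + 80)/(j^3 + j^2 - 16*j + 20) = (j - 8)/(j - 2)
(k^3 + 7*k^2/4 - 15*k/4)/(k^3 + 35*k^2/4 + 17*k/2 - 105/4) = k/(k + 7)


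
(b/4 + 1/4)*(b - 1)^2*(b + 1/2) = b^4/4 - b^3/8 - 3*b^2/8 + b/8 + 1/8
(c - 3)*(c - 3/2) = c^2 - 9*c/2 + 9/2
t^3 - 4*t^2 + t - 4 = (t - 4)*(t - I)*(t + I)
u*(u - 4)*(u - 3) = u^3 - 7*u^2 + 12*u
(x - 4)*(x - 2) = x^2 - 6*x + 8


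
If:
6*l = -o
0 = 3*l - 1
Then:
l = 1/3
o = -2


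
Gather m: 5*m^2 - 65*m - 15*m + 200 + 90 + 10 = 5*m^2 - 80*m + 300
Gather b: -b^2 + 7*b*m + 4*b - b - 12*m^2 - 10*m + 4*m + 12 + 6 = -b^2 + b*(7*m + 3) - 12*m^2 - 6*m + 18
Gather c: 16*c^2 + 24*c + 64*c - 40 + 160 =16*c^2 + 88*c + 120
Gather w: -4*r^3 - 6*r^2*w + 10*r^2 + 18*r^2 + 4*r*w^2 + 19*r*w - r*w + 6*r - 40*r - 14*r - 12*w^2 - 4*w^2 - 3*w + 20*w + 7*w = -4*r^3 + 28*r^2 - 48*r + w^2*(4*r - 16) + w*(-6*r^2 + 18*r + 24)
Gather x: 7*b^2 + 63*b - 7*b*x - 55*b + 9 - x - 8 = 7*b^2 + 8*b + x*(-7*b - 1) + 1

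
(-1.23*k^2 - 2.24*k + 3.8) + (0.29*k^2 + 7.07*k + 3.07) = -0.94*k^2 + 4.83*k + 6.87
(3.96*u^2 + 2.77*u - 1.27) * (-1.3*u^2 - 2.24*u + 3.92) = -5.148*u^4 - 12.4714*u^3 + 10.9694*u^2 + 13.7032*u - 4.9784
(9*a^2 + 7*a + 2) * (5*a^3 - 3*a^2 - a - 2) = 45*a^5 + 8*a^4 - 20*a^3 - 31*a^2 - 16*a - 4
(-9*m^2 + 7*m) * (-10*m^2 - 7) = 90*m^4 - 70*m^3 + 63*m^2 - 49*m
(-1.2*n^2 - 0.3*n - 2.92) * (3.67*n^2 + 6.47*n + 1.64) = -4.404*n^4 - 8.865*n^3 - 14.6254*n^2 - 19.3844*n - 4.7888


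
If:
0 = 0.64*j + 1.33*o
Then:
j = -2.078125*o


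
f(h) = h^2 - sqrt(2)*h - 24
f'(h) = 2*h - sqrt(2)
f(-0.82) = -22.17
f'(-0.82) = -3.05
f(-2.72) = -12.75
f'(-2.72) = -6.85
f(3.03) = -19.10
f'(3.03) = 4.65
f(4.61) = -9.27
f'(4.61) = 7.81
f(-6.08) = 21.56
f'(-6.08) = -13.57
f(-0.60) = -22.79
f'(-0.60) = -2.61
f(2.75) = -20.33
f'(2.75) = 4.09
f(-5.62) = 15.53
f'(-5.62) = -12.65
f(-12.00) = 136.97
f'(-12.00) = -25.41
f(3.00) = -19.24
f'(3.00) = 4.59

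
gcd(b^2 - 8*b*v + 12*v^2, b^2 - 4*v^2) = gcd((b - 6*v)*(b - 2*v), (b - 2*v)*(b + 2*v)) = -b + 2*v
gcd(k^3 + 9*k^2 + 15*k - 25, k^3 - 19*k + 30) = k + 5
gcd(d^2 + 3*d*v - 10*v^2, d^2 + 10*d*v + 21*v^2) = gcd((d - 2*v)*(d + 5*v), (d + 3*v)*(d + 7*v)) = 1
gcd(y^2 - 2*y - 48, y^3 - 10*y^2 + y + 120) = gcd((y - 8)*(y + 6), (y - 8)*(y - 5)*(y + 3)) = y - 8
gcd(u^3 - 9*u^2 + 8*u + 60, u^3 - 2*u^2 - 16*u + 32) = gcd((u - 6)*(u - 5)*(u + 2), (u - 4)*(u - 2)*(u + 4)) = 1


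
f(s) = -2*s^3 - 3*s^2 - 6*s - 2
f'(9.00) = -546.00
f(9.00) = -1757.00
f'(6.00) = -258.00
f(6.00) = -578.00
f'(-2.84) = -37.35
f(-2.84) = 36.66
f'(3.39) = -95.29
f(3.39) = -134.73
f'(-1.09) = -6.59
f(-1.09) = 3.57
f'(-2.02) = -18.36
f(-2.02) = 14.36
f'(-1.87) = -15.76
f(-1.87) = 11.81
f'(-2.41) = -26.39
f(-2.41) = 23.03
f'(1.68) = -33.01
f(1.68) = -30.03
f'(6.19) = -273.04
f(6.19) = -628.44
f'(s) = -6*s^2 - 6*s - 6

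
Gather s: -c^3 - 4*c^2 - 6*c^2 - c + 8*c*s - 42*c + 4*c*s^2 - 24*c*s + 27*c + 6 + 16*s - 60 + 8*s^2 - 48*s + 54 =-c^3 - 10*c^2 - 16*c + s^2*(4*c + 8) + s*(-16*c - 32)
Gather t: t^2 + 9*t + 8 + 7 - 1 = t^2 + 9*t + 14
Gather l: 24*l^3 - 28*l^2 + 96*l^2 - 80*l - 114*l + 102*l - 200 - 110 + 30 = 24*l^3 + 68*l^2 - 92*l - 280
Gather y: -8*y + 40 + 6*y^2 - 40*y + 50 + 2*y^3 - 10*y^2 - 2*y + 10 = 2*y^3 - 4*y^2 - 50*y + 100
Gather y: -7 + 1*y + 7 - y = 0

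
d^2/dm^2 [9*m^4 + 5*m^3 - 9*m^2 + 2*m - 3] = 108*m^2 + 30*m - 18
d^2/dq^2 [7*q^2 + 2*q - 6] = 14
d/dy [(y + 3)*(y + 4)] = 2*y + 7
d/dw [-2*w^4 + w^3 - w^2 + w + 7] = -8*w^3 + 3*w^2 - 2*w + 1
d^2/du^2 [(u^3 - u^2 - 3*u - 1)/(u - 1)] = 2*(u^3 - 3*u^2 + 3*u - 5)/(u^3 - 3*u^2 + 3*u - 1)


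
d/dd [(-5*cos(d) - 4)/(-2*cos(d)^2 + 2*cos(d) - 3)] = (10*cos(d)^2 + 16*cos(d) - 23)*sin(d)/(2*cos(d) - cos(2*d) - 4)^2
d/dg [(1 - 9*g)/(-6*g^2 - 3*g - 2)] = 3*(-18*g^2 + 4*g + 7)/(36*g^4 + 36*g^3 + 33*g^2 + 12*g + 4)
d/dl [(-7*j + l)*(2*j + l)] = -5*j + 2*l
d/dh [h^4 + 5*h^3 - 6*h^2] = h*(4*h^2 + 15*h - 12)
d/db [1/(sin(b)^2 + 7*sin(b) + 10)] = -(2*sin(b) + 7)*cos(b)/(sin(b)^2 + 7*sin(b) + 10)^2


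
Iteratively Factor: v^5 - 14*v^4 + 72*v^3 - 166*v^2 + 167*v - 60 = (v - 3)*(v^4 - 11*v^3 + 39*v^2 - 49*v + 20) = (v - 3)*(v - 1)*(v^3 - 10*v^2 + 29*v - 20) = (v - 5)*(v - 3)*(v - 1)*(v^2 - 5*v + 4) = (v - 5)*(v - 4)*(v - 3)*(v - 1)*(v - 1)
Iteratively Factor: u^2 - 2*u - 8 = (u - 4)*(u + 2)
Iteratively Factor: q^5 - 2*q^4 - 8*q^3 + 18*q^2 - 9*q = (q)*(q^4 - 2*q^3 - 8*q^2 + 18*q - 9) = q*(q - 3)*(q^3 + q^2 - 5*q + 3) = q*(q - 3)*(q - 1)*(q^2 + 2*q - 3) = q*(q - 3)*(q - 1)^2*(q + 3)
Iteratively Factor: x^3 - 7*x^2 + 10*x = (x - 2)*(x^2 - 5*x) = x*(x - 2)*(x - 5)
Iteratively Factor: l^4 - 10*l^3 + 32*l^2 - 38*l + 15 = (l - 3)*(l^3 - 7*l^2 + 11*l - 5) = (l - 3)*(l - 1)*(l^2 - 6*l + 5) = (l - 5)*(l - 3)*(l - 1)*(l - 1)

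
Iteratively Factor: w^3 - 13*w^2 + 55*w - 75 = (w - 5)*(w^2 - 8*w + 15) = (w - 5)*(w - 3)*(w - 5)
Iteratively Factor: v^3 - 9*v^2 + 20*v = (v)*(v^2 - 9*v + 20) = v*(v - 5)*(v - 4)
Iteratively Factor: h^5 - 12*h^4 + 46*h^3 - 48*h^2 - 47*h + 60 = (h + 1)*(h^4 - 13*h^3 + 59*h^2 - 107*h + 60) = (h - 1)*(h + 1)*(h^3 - 12*h^2 + 47*h - 60) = (h - 4)*(h - 1)*(h + 1)*(h^2 - 8*h + 15) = (h - 5)*(h - 4)*(h - 1)*(h + 1)*(h - 3)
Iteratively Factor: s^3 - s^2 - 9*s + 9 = (s - 1)*(s^2 - 9) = (s - 3)*(s - 1)*(s + 3)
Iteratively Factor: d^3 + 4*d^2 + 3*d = (d + 1)*(d^2 + 3*d) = d*(d + 1)*(d + 3)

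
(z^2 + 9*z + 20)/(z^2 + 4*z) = (z + 5)/z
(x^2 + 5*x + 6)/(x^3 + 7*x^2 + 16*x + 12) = 1/(x + 2)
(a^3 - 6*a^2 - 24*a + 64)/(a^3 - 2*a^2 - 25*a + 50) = (a^2 - 4*a - 32)/(a^2 - 25)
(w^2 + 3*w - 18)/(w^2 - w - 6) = (w + 6)/(w + 2)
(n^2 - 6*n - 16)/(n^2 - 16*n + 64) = (n + 2)/(n - 8)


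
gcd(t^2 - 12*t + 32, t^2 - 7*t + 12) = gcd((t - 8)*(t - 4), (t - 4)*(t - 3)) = t - 4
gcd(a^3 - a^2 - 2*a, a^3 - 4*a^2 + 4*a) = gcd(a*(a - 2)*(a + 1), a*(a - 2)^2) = a^2 - 2*a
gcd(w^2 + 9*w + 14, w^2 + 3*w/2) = 1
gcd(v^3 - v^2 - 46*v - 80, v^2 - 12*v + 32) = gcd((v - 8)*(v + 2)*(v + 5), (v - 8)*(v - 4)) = v - 8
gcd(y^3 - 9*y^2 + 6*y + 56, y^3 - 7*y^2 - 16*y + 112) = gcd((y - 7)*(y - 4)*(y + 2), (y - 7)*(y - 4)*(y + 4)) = y^2 - 11*y + 28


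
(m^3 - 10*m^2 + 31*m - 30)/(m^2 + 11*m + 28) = (m^3 - 10*m^2 + 31*m - 30)/(m^2 + 11*m + 28)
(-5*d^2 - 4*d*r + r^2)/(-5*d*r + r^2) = (d + r)/r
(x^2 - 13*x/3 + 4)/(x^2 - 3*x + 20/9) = 3*(x - 3)/(3*x - 5)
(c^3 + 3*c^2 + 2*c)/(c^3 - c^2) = (c^2 + 3*c + 2)/(c*(c - 1))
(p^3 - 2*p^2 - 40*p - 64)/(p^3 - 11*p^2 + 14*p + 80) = (p + 4)/(p - 5)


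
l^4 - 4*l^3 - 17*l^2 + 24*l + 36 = (l - 6)*(l - 2)*(l + 1)*(l + 3)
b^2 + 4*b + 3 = (b + 1)*(b + 3)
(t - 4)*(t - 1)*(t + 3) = t^3 - 2*t^2 - 11*t + 12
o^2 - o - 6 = (o - 3)*(o + 2)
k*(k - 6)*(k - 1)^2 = k^4 - 8*k^3 + 13*k^2 - 6*k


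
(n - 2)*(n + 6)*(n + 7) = n^3 + 11*n^2 + 16*n - 84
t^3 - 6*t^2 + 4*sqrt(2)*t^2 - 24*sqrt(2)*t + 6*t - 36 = (t - 6)*(t + sqrt(2))*(t + 3*sqrt(2))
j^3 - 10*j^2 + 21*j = j*(j - 7)*(j - 3)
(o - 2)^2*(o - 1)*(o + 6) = o^4 + o^3 - 22*o^2 + 44*o - 24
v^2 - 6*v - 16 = (v - 8)*(v + 2)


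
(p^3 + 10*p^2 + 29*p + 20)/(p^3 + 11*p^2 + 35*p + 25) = (p + 4)/(p + 5)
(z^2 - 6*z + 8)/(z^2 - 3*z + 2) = (z - 4)/(z - 1)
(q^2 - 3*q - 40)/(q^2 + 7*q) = (q^2 - 3*q - 40)/(q*(q + 7))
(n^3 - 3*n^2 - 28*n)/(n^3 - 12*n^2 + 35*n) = (n + 4)/(n - 5)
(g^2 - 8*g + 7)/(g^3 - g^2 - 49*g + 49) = 1/(g + 7)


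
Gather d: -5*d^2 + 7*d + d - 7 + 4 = -5*d^2 + 8*d - 3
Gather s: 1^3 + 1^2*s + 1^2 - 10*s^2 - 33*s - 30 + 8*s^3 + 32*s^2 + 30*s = 8*s^3 + 22*s^2 - 2*s - 28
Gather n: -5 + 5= 0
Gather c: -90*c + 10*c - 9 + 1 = -80*c - 8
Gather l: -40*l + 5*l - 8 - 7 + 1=-35*l - 14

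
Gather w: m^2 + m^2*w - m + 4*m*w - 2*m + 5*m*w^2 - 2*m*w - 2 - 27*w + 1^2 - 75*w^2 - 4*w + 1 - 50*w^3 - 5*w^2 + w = m^2 - 3*m - 50*w^3 + w^2*(5*m - 80) + w*(m^2 + 2*m - 30)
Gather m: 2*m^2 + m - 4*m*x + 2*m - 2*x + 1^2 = 2*m^2 + m*(3 - 4*x) - 2*x + 1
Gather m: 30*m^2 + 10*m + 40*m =30*m^2 + 50*m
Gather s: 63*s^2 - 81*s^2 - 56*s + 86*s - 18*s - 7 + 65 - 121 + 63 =-18*s^2 + 12*s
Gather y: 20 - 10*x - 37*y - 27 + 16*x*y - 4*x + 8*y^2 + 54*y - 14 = -14*x + 8*y^2 + y*(16*x + 17) - 21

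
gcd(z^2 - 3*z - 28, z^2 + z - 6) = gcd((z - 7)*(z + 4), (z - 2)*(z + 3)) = 1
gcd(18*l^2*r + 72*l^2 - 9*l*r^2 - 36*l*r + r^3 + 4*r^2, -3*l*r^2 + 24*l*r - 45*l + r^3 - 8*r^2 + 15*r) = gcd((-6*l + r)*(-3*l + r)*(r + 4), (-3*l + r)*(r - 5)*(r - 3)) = -3*l + r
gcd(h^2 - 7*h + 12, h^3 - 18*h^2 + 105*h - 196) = h - 4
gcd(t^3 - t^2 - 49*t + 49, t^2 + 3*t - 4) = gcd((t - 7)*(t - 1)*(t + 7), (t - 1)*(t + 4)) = t - 1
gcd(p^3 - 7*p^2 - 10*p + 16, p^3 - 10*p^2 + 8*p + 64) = p^2 - 6*p - 16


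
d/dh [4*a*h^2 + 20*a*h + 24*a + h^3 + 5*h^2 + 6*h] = 8*a*h + 20*a + 3*h^2 + 10*h + 6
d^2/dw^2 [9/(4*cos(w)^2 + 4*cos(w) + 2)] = 9*(-8*sin(w)^4 + 2*sin(w)^2 + 17*cos(w)/2 - 3*cos(3*w)/2 + 8)/(-2*sin(w)^2 + 2*cos(w) + 3)^3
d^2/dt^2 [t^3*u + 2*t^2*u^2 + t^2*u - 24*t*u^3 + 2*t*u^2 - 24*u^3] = 2*u*(3*t + 2*u + 1)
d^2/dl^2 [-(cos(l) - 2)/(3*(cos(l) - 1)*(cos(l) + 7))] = (-371*cos(l)/4 - 4*cos(2*l) - 13*cos(3*l)/4 + cos(4*l)/8 - 737/8)/(3*(cos(l) - 1)^2*(cos(l) + 7)^3)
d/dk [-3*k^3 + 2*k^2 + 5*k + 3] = -9*k^2 + 4*k + 5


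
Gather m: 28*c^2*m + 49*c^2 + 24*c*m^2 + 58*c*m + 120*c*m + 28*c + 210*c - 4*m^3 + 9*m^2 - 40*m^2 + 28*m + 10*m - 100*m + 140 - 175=49*c^2 + 238*c - 4*m^3 + m^2*(24*c - 31) + m*(28*c^2 + 178*c - 62) - 35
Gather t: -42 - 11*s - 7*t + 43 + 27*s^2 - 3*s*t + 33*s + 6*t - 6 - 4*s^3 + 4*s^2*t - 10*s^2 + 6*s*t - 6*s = -4*s^3 + 17*s^2 + 16*s + t*(4*s^2 + 3*s - 1) - 5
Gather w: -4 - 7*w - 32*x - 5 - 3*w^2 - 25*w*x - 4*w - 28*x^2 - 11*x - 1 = -3*w^2 + w*(-25*x - 11) - 28*x^2 - 43*x - 10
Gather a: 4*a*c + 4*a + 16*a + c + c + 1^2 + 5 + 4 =a*(4*c + 20) + 2*c + 10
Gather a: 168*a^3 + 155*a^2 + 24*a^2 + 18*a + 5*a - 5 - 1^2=168*a^3 + 179*a^2 + 23*a - 6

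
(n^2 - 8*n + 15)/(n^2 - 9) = (n - 5)/(n + 3)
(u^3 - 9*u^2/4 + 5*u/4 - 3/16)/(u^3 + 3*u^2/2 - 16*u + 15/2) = (8*u^2 - 14*u + 3)/(8*(u^2 + 2*u - 15))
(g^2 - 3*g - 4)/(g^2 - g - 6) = (-g^2 + 3*g + 4)/(-g^2 + g + 6)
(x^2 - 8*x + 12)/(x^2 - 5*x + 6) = (x - 6)/(x - 3)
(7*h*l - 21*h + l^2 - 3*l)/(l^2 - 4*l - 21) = (-7*h*l + 21*h - l^2 + 3*l)/(-l^2 + 4*l + 21)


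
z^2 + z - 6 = (z - 2)*(z + 3)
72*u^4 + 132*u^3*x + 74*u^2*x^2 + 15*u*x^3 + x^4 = (u + x)*(2*u + x)*(6*u + x)^2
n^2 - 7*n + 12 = (n - 4)*(n - 3)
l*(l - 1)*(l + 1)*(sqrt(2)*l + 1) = sqrt(2)*l^4 + l^3 - sqrt(2)*l^2 - l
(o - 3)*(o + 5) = o^2 + 2*o - 15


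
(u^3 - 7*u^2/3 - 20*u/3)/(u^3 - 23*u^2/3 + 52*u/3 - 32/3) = u*(3*u + 5)/(3*u^2 - 11*u + 8)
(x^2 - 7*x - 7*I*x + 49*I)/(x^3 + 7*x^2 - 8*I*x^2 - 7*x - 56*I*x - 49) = (x - 7)/(x^2 + x*(7 - I) - 7*I)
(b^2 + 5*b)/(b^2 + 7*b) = (b + 5)/(b + 7)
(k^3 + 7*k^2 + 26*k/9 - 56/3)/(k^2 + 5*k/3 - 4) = (k^2 + 25*k/3 + 14)/(k + 3)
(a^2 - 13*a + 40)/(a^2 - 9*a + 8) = (a - 5)/(a - 1)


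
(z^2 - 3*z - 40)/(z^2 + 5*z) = (z - 8)/z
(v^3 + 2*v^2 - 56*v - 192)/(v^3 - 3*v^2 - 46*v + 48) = (v + 4)/(v - 1)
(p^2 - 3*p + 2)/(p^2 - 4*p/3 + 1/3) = 3*(p - 2)/(3*p - 1)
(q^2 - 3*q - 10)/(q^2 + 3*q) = (q^2 - 3*q - 10)/(q*(q + 3))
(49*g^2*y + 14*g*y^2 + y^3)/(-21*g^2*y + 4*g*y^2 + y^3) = (7*g + y)/(-3*g + y)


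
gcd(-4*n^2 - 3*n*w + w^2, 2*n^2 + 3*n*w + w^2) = n + w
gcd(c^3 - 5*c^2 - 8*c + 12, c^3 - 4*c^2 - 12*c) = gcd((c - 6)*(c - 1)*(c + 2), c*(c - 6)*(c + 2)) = c^2 - 4*c - 12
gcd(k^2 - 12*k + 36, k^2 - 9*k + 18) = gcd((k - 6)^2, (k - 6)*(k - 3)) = k - 6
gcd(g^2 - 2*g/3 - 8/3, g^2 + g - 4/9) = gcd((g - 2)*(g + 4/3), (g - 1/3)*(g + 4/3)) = g + 4/3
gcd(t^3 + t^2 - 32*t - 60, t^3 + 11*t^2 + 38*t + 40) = t^2 + 7*t + 10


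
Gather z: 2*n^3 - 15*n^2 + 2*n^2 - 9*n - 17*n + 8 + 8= 2*n^3 - 13*n^2 - 26*n + 16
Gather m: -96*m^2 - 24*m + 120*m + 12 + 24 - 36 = -96*m^2 + 96*m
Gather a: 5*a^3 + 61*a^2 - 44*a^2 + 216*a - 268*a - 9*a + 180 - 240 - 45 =5*a^3 + 17*a^2 - 61*a - 105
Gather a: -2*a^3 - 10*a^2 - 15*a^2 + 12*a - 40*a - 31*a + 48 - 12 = -2*a^3 - 25*a^2 - 59*a + 36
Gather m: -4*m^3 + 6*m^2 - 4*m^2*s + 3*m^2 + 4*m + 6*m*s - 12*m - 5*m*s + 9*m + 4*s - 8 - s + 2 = -4*m^3 + m^2*(9 - 4*s) + m*(s + 1) + 3*s - 6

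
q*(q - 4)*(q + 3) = q^3 - q^2 - 12*q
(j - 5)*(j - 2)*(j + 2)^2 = j^4 - 3*j^3 - 14*j^2 + 12*j + 40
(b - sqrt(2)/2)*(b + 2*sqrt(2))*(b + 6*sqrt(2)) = b^3 + 15*sqrt(2)*b^2/2 + 16*b - 12*sqrt(2)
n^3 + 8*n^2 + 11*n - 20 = (n - 1)*(n + 4)*(n + 5)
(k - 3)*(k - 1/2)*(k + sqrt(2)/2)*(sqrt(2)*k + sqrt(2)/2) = sqrt(2)*k^4 - 3*sqrt(2)*k^3 + k^3 - 3*k^2 - sqrt(2)*k^2/4 - k/4 + 3*sqrt(2)*k/4 + 3/4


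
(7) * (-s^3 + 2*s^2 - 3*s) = -7*s^3 + 14*s^2 - 21*s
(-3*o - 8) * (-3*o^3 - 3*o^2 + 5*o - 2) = 9*o^4 + 33*o^3 + 9*o^2 - 34*o + 16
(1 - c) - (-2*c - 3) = c + 4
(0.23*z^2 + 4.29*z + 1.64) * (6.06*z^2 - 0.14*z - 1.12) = 1.3938*z^4 + 25.9652*z^3 + 9.0802*z^2 - 5.0344*z - 1.8368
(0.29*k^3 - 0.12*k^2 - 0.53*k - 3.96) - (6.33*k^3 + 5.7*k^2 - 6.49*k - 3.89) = -6.04*k^3 - 5.82*k^2 + 5.96*k - 0.0699999999999998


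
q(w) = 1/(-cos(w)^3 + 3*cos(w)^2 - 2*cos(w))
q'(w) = (-3*sin(w)*cos(w)^2 + 6*sin(w)*cos(w) - 2*sin(w))/(-cos(w)^3 + 3*cos(w)^2 - 2*cos(w))^2 = (-3*sin(w) - 2*sin(w)/cos(w)^2 + 6*tan(w))/((cos(w) - 2)^2*(cos(w) - 1)^2)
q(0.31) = -21.03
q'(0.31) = 133.96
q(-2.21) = 0.40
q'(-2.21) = 0.87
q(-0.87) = -3.22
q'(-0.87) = -4.93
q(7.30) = -2.72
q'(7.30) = 2.05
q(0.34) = -17.53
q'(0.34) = 101.43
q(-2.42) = 0.28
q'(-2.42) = 0.41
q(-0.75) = -4.02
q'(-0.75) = -8.62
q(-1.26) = -2.78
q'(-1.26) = 3.28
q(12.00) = -6.56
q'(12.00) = -21.43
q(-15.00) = 0.27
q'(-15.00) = 0.40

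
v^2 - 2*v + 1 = (v - 1)^2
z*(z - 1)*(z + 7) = z^3 + 6*z^2 - 7*z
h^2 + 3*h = h*(h + 3)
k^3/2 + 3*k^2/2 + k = k*(k/2 + 1/2)*(k + 2)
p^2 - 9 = (p - 3)*(p + 3)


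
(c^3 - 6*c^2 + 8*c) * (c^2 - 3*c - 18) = c^5 - 9*c^4 + 8*c^3 + 84*c^2 - 144*c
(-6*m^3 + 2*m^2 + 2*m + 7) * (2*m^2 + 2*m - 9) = -12*m^5 - 8*m^4 + 62*m^3 - 4*m - 63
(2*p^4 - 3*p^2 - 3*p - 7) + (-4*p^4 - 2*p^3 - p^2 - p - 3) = -2*p^4 - 2*p^3 - 4*p^2 - 4*p - 10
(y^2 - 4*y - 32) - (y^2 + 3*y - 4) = -7*y - 28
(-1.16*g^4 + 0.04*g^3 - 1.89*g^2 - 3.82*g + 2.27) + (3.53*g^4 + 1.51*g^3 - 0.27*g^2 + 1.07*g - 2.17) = 2.37*g^4 + 1.55*g^3 - 2.16*g^2 - 2.75*g + 0.1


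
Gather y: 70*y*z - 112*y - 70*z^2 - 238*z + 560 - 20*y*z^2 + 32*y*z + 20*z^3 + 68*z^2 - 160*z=y*(-20*z^2 + 102*z - 112) + 20*z^3 - 2*z^2 - 398*z + 560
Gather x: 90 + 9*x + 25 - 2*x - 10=7*x + 105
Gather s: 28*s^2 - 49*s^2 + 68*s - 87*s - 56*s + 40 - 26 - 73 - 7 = -21*s^2 - 75*s - 66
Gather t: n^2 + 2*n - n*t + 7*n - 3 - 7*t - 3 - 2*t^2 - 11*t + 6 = n^2 + 9*n - 2*t^2 + t*(-n - 18)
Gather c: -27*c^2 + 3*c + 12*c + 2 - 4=-27*c^2 + 15*c - 2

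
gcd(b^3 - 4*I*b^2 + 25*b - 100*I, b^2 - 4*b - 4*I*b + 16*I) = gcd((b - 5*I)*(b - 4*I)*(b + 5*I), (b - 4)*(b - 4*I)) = b - 4*I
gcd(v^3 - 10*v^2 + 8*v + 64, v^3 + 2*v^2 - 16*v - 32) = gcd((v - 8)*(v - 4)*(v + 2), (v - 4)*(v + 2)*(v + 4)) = v^2 - 2*v - 8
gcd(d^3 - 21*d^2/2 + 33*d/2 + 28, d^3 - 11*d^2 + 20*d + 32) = d^2 - 7*d - 8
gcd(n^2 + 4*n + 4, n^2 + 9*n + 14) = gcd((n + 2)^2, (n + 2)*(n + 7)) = n + 2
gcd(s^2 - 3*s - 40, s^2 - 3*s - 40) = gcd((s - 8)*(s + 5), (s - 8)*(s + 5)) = s^2 - 3*s - 40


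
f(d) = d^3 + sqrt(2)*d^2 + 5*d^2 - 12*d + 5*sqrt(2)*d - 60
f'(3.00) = 60.56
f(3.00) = 9.94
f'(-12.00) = 273.13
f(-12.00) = -805.21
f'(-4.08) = -7.33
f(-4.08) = -1.03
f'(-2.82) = -17.25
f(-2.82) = -17.52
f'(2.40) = 43.14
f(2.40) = -21.06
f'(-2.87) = -17.04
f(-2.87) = -16.66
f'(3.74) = 85.01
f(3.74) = 63.60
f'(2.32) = 40.98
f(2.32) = -24.42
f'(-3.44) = -13.56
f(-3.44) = -7.85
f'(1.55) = 22.16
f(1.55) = -48.51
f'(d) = 3*d^2 + 2*sqrt(2)*d + 10*d - 12 + 5*sqrt(2)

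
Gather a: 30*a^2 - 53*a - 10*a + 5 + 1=30*a^2 - 63*a + 6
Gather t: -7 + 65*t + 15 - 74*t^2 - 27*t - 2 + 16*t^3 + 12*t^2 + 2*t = 16*t^3 - 62*t^2 + 40*t + 6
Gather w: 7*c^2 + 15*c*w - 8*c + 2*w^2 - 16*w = 7*c^2 - 8*c + 2*w^2 + w*(15*c - 16)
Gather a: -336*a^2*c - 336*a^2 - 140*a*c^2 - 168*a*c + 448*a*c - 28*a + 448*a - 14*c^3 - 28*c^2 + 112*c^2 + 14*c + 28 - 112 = a^2*(-336*c - 336) + a*(-140*c^2 + 280*c + 420) - 14*c^3 + 84*c^2 + 14*c - 84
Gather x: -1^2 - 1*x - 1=-x - 2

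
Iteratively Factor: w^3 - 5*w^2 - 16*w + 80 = (w - 4)*(w^2 - w - 20) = (w - 4)*(w + 4)*(w - 5)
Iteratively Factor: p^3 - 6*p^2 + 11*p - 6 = (p - 3)*(p^2 - 3*p + 2) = (p - 3)*(p - 1)*(p - 2)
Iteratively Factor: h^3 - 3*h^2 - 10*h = (h + 2)*(h^2 - 5*h) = h*(h + 2)*(h - 5)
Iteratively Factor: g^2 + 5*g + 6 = (g + 3)*(g + 2)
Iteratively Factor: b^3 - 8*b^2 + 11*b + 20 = (b + 1)*(b^2 - 9*b + 20) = (b - 5)*(b + 1)*(b - 4)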